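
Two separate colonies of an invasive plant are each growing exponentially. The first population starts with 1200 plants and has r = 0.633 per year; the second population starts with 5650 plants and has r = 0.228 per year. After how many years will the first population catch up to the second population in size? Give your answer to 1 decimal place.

Set 1200·e^(0.633t) = 5650·e^(0.228t).
e^((0.633 − 0.228)t) = 5650/1200 → e^(0.405·t) = 4.7083.
0.405·t = ln(4.7083) = 1.5493, so t = 1.5493/0.405 = 3.8255.

3.8 years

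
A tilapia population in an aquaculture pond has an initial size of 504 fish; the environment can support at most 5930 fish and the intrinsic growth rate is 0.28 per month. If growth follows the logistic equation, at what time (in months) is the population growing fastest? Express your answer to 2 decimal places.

8.49 months

Logistic growth is fastest at N = K/2 = 2965.
A = (K − N₀)/N₀ = 10.766. Set K/(1 + A·e^(−rt)) = K/2 → A·e^(−rt) = 1.
e^(−0.28t) = 1/10.766 = 0.0928861, so t = ln(10.766)/0.28 = 2.3764/0.28 = 8.4871.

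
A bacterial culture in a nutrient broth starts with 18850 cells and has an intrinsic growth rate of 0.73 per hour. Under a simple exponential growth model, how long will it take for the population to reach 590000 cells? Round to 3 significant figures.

Set N₀·e^(rt) = 590000: e^(0.73·t) = 590000/18850 = 31.3.
0.73·t = ln(31.3) = 3.4436, so t = 3.4436/0.73 = 4.7173.

4.72 hours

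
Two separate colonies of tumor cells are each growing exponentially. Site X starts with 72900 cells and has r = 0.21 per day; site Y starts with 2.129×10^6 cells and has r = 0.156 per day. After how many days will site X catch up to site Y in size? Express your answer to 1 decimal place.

62.5 days

Set 72900·e^(0.21t) = 2.129×10^6·e^(0.156t).
e^((0.21 − 0.156)t) = 2.129×10^6/72900 → e^(0.054·t) = 29.204.
0.054·t = ln(29.204) = 3.3743, so t = 3.3743/0.054 = 62.487.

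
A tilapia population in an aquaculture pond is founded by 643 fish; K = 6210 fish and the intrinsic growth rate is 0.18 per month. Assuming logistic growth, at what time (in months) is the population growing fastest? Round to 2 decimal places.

Logistic growth is fastest at N = K/2 = 3105.
A = (K − N₀)/N₀ = 8.6579. Set K/(1 + A·e^(−rt)) = K/2 → A·e^(−rt) = 1.
e^(−0.18t) = 1/8.6579 = 0.115502, so t = ln(8.6579)/0.18 = 2.1585/0.18 = 11.991.

11.99 months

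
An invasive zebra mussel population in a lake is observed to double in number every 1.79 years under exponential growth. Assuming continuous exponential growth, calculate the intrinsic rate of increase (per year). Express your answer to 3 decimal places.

r = ln(2)/t_d = 0.6931/1.79 = 0.38723.

0.387 per year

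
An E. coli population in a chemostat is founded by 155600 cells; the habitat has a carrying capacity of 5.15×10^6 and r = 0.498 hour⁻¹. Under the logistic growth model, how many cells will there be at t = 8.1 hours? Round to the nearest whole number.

A = (K − N₀)/N₀ = (5.15×10^6 − 155600)/155600 = 32.098.
N(t) = K/(1 + A·e^(−rt)) = 5.15×10^6/(1 + 32.098×e^(−0.498×8.1)).
e^(−4.034) = 0.017707; denominator = 1 + 32.098×0.017707 = 1.5684.
N = 5.15×10^6/1.5684 = 3.283704×10^6.

3283704 cells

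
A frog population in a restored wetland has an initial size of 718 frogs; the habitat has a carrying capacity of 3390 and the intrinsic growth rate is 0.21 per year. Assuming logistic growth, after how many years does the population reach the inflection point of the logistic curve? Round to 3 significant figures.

6.26 years

Logistic growth is fastest at N = K/2 = 1695.
A = (K − N₀)/N₀ = 3.7214. Set K/(1 + A·e^(−rt)) = K/2 → A·e^(−rt) = 1.
e^(−0.21t) = 1/3.7214 = 0.268713, so t = ln(3.7214)/0.21 = 1.3141/0.21 = 6.2577.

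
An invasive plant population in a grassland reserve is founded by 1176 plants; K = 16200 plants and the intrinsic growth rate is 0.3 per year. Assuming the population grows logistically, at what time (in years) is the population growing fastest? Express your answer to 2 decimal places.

Logistic growth is fastest at N = K/2 = 8100.
A = (K − N₀)/N₀ = 12.776. Set K/(1 + A·e^(−rt)) = K/2 → A·e^(−rt) = 1.
e^(−0.3t) = 1/12.776 = 0.0782748, so t = ln(12.776)/0.3 = 2.5475/0.3 = 8.4918.

8.49 years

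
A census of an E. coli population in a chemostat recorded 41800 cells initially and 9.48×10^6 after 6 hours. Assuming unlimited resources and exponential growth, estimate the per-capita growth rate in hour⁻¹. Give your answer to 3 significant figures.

From N(t) = N₀·e^(rt): e^(r·6) = 9.48×10^6/41800 = 226.79.
r·6 = ln(226.79) = 5.424, so r = 5.424/6 = 0.90401.

0.904 per hour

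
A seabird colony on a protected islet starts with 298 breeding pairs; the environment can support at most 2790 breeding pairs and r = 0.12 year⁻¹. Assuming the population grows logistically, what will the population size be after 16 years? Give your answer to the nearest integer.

1253 breeding pairs

A = (K − N₀)/N₀ = (2790 − 298)/298 = 8.3624.
N(t) = K/(1 + A·e^(−rt)) = 2790/(1 + 8.3624×e^(−0.12×16)).
e^(−1.92) = 0.14661; denominator = 1 + 8.3624×0.14661 = 2.226.
N = 2790/2.226 = 1253.38.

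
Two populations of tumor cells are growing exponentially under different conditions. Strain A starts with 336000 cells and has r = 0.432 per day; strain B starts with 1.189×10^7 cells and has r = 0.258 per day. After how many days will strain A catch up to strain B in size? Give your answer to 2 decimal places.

20.50 days

Set 336000·e^(0.432t) = 1.189×10^7·e^(0.258t).
e^((0.432 − 0.258)t) = 1.189×10^7/336000 → e^(0.174·t) = 35.387.
0.174·t = ln(35.387) = 3.5663, so t = 3.5663/0.174 = 20.496.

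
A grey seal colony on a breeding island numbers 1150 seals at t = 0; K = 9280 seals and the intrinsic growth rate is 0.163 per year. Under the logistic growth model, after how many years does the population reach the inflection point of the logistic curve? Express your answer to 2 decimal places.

Logistic growth is fastest at N = K/2 = 4640.
A = (K − N₀)/N₀ = 7.0696. Set K/(1 + A·e^(−rt)) = K/2 → A·e^(−rt) = 1.
e^(−0.163t) = 1/7.0696 = 0.141451, so t = ln(7.0696)/0.163 = 1.9558/0.163 = 11.999.

12.00 years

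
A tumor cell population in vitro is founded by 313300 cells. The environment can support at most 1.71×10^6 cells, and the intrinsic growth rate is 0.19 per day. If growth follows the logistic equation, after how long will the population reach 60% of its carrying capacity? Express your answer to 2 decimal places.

A = (K − N₀)/N₀ = (1.71×10^6 − 313300)/313300 = 4.458.
Solve 1.71×10^6/(1 + 4.458·e^(−0.19t)) = 1.026×10^6: 1 + 4.458·e^(−0.19t) = 1.6667, so e^(−0.19t) = 0.149543.
−0.19·t = ln(0.149543) = -1.9002, so t = 1.9002/0.19 = 10.001.

10.00 days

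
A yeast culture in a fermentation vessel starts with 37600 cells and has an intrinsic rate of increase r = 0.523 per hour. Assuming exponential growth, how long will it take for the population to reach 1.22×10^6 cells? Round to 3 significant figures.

6.65 hours

Set N₀·e^(rt) = 1.22×10^6: e^(0.523·t) = 1.22×10^6/37600 = 32.447.
0.523·t = ln(32.447) = 3.4796, so t = 3.4796/0.523 = 6.6532.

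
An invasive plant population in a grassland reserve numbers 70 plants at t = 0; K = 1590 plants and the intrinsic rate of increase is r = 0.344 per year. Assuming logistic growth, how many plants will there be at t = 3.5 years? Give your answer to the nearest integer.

A = (K − N₀)/N₀ = (1590 − 70)/70 = 21.714.
N(t) = K/(1 + A·e^(−rt)) = 1590/(1 + 21.714×e^(−0.344×3.5)).
e^(−1.204) = 0.29999; denominator = 1 + 21.714×0.29999 = 7.5141.
N = 1590/7.5141 = 211.602.

212 plants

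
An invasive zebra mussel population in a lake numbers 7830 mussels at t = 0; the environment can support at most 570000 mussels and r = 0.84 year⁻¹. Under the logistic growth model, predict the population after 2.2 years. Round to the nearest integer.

46297 mussels

A = (K − N₀)/N₀ = (570000 − 7830)/7830 = 71.797.
N(t) = K/(1 + A·e^(−rt)) = 570000/(1 + 71.797×e^(−0.84×2.2)).
e^(−1.848) = 0.15755; denominator = 1 + 71.797×0.15755 = 12.312.
N = 570000/12.312 = 46297.2.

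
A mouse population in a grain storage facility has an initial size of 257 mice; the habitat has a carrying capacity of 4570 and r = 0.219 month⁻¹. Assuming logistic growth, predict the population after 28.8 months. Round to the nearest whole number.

A = (K − N₀)/N₀ = (4570 − 257)/257 = 16.782.
N(t) = K/(1 + A·e^(−rt)) = 4570/(1 + 16.782×e^(−0.219×28.8)).
e^(−6.307) = 0.0018231; denominator = 1 + 16.782×0.0018231 = 1.0306.
N = 4570/1.0306 = 4434.33.

4434 mice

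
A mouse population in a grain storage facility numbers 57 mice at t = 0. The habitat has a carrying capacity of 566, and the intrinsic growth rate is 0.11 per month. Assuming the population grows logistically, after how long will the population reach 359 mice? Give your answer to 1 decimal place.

A = (K − N₀)/N₀ = (566 − 57)/57 = 8.9298.
Solve 566/(1 + 8.9298·e^(−0.11t)) = 359: 1 + 8.9298·e^(−0.11t) = 1.5766, so e^(−0.11t) = 0.0645703.
−0.11·t = ln(0.0645703) = -2.74, so t = 2.74/0.11 = 24.909.

24.9 months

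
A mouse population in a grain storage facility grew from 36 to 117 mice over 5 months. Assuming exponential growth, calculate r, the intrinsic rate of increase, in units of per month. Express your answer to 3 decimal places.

From N(t) = N₀·e^(rt): e^(r·5) = 117/36 = 3.25.
r·5 = ln(3.25) = 1.1787, so r = 1.1787/5 = 0.23573.

0.236 per month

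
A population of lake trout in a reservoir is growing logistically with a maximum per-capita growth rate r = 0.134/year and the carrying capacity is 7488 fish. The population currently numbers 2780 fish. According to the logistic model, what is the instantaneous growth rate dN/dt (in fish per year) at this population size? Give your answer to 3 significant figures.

dN/dt = rN(1 − N/K) = 0.134 × 2780 × (1 − 2780/7488).
1 − 2780/7488 = 0.62874; dN/dt = 0.134 × 2780 × 0.62874 = 234.22.

234 fish per year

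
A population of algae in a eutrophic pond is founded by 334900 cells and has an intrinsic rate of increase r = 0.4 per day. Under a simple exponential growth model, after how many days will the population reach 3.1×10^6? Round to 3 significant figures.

Set N₀·e^(rt) = 3.1×10^6: e^(0.4·t) = 3.1×10^6/334900 = 9.2565.
0.4·t = ln(9.2565) = 2.2253, so t = 2.2253/0.4 = 5.5633.

5.56 days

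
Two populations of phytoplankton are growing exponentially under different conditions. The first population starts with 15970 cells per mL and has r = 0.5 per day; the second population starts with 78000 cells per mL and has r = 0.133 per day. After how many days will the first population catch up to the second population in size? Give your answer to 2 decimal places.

Set 15970·e^(0.5t) = 78000·e^(0.133t).
e^((0.5 − 0.133)t) = 78000/15970 → e^(0.367·t) = 4.8842.
0.367·t = ln(4.8842) = 1.586, so t = 1.586/0.367 = 4.3215.

4.32 days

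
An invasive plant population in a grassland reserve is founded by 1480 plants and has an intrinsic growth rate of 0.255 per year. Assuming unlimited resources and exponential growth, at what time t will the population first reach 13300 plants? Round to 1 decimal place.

Set N₀·e^(rt) = 13300: e^(0.255·t) = 13300/1480 = 8.9865.
0.255·t = ln(8.9865) = 2.1957, so t = 2.1957/0.255 = 8.6107.

8.6 years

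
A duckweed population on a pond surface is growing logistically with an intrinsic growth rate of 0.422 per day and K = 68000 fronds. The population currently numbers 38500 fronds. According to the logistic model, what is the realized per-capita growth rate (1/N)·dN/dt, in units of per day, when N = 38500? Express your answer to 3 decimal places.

(1/N)·dN/dt = r(1 − N/K) = 0.422 × (1 − 38500/68000).
= 0.422 × 0.43382 = 0.18307.

0.183 per day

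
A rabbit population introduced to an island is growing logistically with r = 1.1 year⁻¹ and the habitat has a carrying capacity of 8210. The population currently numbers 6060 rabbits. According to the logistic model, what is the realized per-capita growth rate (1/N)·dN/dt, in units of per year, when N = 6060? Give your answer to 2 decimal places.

0.29 per year

(1/N)·dN/dt = r(1 − N/K) = 1.1 × (1 − 6060/8210).
= 1.1 × 0.26188 = 0.28806.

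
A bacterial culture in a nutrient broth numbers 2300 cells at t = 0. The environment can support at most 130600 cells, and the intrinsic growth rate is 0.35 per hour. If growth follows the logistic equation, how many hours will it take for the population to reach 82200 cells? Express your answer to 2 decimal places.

A = (K − N₀)/N₀ = (130600 − 2300)/2300 = 55.783.
Solve 130600/(1 + 55.783·e^(−0.35t)) = 82200: 1 + 55.783·e^(−0.35t) = 1.5888, so e^(−0.35t) = 0.0105554.
−0.35·t = ln(0.0105554) = -4.5511, so t = 4.5511/0.35 = 13.003.

13.00 hours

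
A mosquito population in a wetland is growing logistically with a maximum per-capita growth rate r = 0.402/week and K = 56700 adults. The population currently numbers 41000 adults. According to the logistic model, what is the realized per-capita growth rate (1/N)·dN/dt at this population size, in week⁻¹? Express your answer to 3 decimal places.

0.111 per week

(1/N)·dN/dt = r(1 − N/K) = 0.402 × (1 − 41000/56700).
= 0.402 × 0.2769 = 0.11131.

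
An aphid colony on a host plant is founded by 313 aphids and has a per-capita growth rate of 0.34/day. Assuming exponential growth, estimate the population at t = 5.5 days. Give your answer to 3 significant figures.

2030 aphids

N(t) = N₀·e^(rt) = 313 × e^(0.34×5.5) = 313 × e^1.87.
e^1.87 ≈ 6.4883, so N ≈ 313 × 6.4883 = 2030.84.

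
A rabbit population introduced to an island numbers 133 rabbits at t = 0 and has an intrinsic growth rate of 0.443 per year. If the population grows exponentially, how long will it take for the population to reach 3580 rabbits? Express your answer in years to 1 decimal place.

7.4 years

Set N₀·e^(rt) = 3580: e^(0.443·t) = 3580/133 = 26.917.
0.443·t = ln(26.917) = 3.2928, so t = 3.2928/0.443 = 7.4329.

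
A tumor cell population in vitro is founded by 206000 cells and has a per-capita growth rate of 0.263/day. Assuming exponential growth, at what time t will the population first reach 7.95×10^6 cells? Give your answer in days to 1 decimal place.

13.9 days

Set N₀·e^(rt) = 7.95×10^6: e^(0.263·t) = 7.95×10^6/206000 = 38.592.
0.263·t = ln(38.592) = 3.6531, so t = 3.6531/0.263 = 13.89.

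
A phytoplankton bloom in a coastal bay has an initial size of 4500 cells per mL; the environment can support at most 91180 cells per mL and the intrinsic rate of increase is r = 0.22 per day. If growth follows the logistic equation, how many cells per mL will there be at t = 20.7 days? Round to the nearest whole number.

75811 cells per mL

A = (K − N₀)/N₀ = (91180 − 4500)/4500 = 19.262.
N(t) = K/(1 + A·e^(−rt)) = 91180/(1 + 19.262×e^(−0.22×20.7)).
e^(−4.554) = 0.010525; denominator = 1 + 19.262×0.010525 = 1.2027.
N = 91180/1.2027 = 75810.5.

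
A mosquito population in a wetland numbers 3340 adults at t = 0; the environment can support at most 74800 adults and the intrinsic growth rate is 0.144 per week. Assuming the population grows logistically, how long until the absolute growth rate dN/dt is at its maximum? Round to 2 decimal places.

21.27 weeks

Logistic growth is fastest at N = K/2 = 37400.
A = (K − N₀)/N₀ = 21.395. Set K/(1 + A·e^(−rt)) = K/2 → A·e^(−rt) = 1.
e^(−0.144t) = 1/21.395 = 0.0467394, so t = ln(21.395)/0.144 = 3.0632/0.144 = 21.272.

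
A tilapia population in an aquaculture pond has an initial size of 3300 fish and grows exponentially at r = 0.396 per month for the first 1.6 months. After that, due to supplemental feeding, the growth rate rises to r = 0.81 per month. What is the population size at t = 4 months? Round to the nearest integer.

Phase 1: N(1.6) = 3300·e^(0.396×1.6) = 3300·e^0.6336 = 6218.46.
Phase 2 runs for 4 − 1.6 = 2.4 months at r = 0.81.
N(4) = 6218.46·e^(0.81×2.4) = 6218.46·e^1.944 = 43446.2.

43446 fish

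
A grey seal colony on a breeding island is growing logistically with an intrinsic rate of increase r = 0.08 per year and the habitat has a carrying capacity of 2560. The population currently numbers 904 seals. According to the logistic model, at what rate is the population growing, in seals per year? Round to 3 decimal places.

dN/dt = rN(1 − N/K) = 0.08 × 904 × (1 − 904/2560).
1 − 904/2560 = 0.64687; dN/dt = 0.08 × 904 × 0.64687 = 46.782.

46.782 seals per year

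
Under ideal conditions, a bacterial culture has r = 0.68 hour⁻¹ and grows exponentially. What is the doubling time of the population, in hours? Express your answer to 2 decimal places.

1.02 hours

Doubling time t_d = ln(2)/r = 0.6931/0.68 = 1.0193.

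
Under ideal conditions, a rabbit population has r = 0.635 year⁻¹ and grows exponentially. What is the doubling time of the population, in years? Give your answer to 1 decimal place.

Doubling time t_d = ln(2)/r = 0.6931/0.635 = 1.0916.

1.1 years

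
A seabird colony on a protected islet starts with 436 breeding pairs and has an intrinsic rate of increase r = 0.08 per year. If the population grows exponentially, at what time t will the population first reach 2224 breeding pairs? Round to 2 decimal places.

Set N₀·e^(rt) = 2224: e^(0.08·t) = 2224/436 = 5.1009.
0.08·t = ln(5.1009) = 1.6294, so t = 1.6294/0.08 = 20.368.

20.37 years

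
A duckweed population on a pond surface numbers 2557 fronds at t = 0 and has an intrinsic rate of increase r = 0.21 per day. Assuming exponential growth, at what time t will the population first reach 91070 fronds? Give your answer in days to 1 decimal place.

17.0 days

Set N₀·e^(rt) = 91070: e^(0.21·t) = 91070/2557 = 35.616.
0.21·t = ln(35.616) = 3.5728, so t = 3.5728/0.21 = 17.013.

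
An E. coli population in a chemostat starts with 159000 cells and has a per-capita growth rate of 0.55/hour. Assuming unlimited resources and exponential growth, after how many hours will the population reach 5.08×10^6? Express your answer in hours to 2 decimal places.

Set N₀·e^(rt) = 5.08×10^6: e^(0.55·t) = 5.08×10^6/159000 = 31.95.
0.55·t = ln(31.95) = 3.4642, so t = 3.4642/0.55 = 6.2985.

6.30 hours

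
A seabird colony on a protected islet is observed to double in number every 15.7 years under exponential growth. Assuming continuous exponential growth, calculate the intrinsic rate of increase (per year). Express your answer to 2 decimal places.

r = ln(2)/t_d = 0.6931/15.7 = 0.04415.

0.04 per year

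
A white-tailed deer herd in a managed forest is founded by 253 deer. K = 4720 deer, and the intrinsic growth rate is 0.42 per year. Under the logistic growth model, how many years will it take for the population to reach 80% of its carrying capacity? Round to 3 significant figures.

10.1 years

A = (K − N₀)/N₀ = (4720 − 253)/253 = 17.656.
Solve 4720/(1 + 17.656·e^(−0.42t)) = 3776: 1 + 17.656·e^(−0.42t) = 1.25, so e^(−0.42t) = 0.0141594.
−0.42·t = ln(0.0141594) = -4.2574, so t = 4.2574/0.42 = 10.137.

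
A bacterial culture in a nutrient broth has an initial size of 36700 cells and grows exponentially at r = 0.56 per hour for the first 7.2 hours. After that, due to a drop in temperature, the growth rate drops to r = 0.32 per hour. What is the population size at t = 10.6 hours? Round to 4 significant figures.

Phase 1: N(7.2) = 36700·e^(0.56×7.2) = 36700·e^4.032 = 2.068909×10^6.
Phase 2 runs for 10.6 − 7.2 = 3.4 hours at r = 0.32.
N(10.6) = 2.068909×10^6·e^(0.32×3.4) = 2.068909×10^6·e^1.088 = 6.141208×10^6.

6141000 cells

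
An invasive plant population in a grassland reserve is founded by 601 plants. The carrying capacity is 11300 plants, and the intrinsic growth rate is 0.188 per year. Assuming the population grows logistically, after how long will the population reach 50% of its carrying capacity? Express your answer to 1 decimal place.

A = (K − N₀)/N₀ = (11300 − 601)/601 = 17.802.
Solve 11300/(1 + 17.802·e^(−0.188t)) = 5650: 1 + 17.802·e^(−0.188t) = 2, so e^(−0.188t) = 0.0561735.
−0.188·t = ln(0.0561735) = -2.8793, so t = 2.8793/0.188 = 15.315.

15.3 years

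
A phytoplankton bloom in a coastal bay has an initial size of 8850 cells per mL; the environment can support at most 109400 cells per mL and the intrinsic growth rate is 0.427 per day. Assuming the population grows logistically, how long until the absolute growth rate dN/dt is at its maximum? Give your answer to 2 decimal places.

5.69 days

Logistic growth is fastest at N = K/2 = 54700.
A = (K − N₀)/N₀ = 11.362. Set K/(1 + A·e^(−rt)) = K/2 → A·e^(−rt) = 1.
e^(−0.427t) = 1/11.362 = 0.0880159, so t = ln(11.362)/0.427 = 2.4302/0.427 = 5.6914.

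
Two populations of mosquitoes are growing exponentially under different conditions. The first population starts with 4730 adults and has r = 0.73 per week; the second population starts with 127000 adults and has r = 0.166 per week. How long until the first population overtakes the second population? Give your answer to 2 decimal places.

5.83 weeks

Set 4730·e^(0.73t) = 127000·e^(0.166t).
e^((0.73 − 0.166)t) = 127000/4730 → e^(0.564·t) = 26.85.
0.564·t = ln(26.85) = 3.2903, so t = 3.2903/0.564 = 5.8338.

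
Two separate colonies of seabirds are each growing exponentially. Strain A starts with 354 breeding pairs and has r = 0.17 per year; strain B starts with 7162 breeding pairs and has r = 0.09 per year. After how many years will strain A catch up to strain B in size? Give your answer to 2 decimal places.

Set 354·e^(0.17t) = 7162·e^(0.09t).
e^((0.17 − 0.09)t) = 7162/354 → e^(0.08·t) = 20.232.
0.08·t = ln(20.232) = 3.0072, so t = 3.0072/0.08 = 37.591.

37.59 years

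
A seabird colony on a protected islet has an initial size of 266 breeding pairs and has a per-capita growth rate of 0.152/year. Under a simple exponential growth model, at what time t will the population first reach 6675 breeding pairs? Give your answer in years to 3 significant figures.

21.2 years

Set N₀·e^(rt) = 6675: e^(0.152·t) = 6675/266 = 25.094.
0.152·t = ln(25.094) = 3.2226, so t = 3.2226/0.152 = 21.202.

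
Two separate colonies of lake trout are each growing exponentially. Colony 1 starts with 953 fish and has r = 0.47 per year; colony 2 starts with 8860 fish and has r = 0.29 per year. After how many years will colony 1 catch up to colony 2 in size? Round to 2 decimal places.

Set 953·e^(0.47t) = 8860·e^(0.29t).
e^((0.47 − 0.29)t) = 8860/953 → e^(0.18·t) = 9.297.
0.18·t = ln(9.297) = 2.2297, so t = 2.2297/0.18 = 12.387.

12.39 years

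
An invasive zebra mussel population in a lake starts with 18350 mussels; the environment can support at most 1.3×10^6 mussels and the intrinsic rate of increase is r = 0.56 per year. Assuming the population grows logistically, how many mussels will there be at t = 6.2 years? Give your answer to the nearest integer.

410222 mussels

A = (K − N₀)/N₀ = (1.3×10^6 − 18350)/18350 = 69.845.
N(t) = K/(1 + A·e^(−rt)) = 1.3×10^6/(1 + 69.845×e^(−0.56×6.2)).
e^(−3.472) = 0.031055; denominator = 1 + 69.845×0.031055 = 3.169.
N = 1.3×10^6/3.169 = 410222.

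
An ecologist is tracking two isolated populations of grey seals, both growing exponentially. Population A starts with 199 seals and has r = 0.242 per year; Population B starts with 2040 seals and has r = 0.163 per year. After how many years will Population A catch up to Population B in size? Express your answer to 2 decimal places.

29.46 years

Set 199·e^(0.242t) = 2040·e^(0.163t).
e^((0.242 − 0.163)t) = 2040/199 → e^(0.079·t) = 10.251.
0.079·t = ln(10.251) = 2.3274, so t = 2.3274/0.079 = 29.461.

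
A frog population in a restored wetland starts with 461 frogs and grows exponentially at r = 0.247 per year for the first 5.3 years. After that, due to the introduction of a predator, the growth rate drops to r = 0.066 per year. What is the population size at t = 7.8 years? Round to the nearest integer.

2013 frogs

Phase 1: N(5.3) = 461·e^(0.247×5.3) = 461·e^1.309 = 1707.01.
Phase 2 runs for 7.8 − 5.3 = 2.5 years at r = 0.066.
N(7.8) = 1707.01·e^(0.066×2.5) = 1707.01·e^0.165 = 2013.23.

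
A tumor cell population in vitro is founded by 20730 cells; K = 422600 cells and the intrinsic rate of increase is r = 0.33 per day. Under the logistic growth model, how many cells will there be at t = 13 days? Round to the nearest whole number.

333891 cells

A = (K − N₀)/N₀ = (422600 − 20730)/20730 = 19.386.
N(t) = K/(1 + A·e^(−rt)) = 422600/(1 + 19.386×e^(−0.33×13)).
e^(−4.29) = 0.013705; denominator = 1 + 19.386×0.013705 = 1.2657.
N = 422600/1.2657 = 333891.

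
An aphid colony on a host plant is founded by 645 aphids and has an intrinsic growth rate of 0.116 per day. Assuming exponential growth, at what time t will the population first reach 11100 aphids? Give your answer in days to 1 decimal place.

Set N₀·e^(rt) = 11100: e^(0.116·t) = 11100/645 = 17.209.
0.116·t = ln(17.209) = 2.8455, so t = 2.8455/0.116 = 24.53.

24.5 days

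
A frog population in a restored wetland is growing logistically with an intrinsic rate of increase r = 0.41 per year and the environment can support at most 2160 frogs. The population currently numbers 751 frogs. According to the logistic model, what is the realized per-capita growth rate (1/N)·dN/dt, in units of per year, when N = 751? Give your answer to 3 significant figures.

0.267 per year

(1/N)·dN/dt = r(1 − N/K) = 0.41 × (1 − 751/2160).
= 0.41 × 0.65231 = 0.26745.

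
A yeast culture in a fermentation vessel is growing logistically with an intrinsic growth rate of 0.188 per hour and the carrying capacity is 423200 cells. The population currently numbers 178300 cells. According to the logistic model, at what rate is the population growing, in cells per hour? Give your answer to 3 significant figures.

dN/dt = rN(1 − N/K) = 0.188 × 178300 × (1 − 178300/423200).
1 − 178300/423200 = 0.57869; dN/dt = 0.188 × 178300 × 0.57869 = 19398.

19400 cells per hour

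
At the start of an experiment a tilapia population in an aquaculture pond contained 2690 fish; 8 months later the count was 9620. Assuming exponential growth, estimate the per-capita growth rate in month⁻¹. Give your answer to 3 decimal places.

0.159 per month

From N(t) = N₀·e^(rt): e^(r·8) = 9620/2690 = 3.5762.
r·8 = ln(3.5762) = 1.2743, so r = 1.2743/8 = 0.15929.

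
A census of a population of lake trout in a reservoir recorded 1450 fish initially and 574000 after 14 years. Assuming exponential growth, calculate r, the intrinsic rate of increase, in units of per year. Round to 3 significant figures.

From N(t) = N₀·e^(rt): e^(r·14) = 574000/1450 = 395.86.
r·14 = ln(395.86) = 5.9811, so r = 5.9811/14 = 0.42722.

0.427 per year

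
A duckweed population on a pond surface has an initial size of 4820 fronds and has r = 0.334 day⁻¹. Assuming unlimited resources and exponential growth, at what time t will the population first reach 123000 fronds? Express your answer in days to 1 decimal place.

Set N₀·e^(rt) = 123000: e^(0.334·t) = 123000/4820 = 25.519.
0.334·t = ln(25.519) = 3.2394, so t = 3.2394/0.334 = 9.6988.

9.7 days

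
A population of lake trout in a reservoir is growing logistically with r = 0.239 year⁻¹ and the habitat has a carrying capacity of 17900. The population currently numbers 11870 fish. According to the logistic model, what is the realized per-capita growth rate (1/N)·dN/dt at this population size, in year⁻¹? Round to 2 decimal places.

0.08 per year

(1/N)·dN/dt = r(1 − N/K) = 0.239 × (1 − 11870/17900).
= 0.239 × 0.33687 = 0.080512.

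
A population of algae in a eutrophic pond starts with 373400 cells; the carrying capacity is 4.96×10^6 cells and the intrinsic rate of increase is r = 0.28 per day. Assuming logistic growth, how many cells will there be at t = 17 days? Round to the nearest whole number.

A = (K − N₀)/N₀ = (4.96×10^6 − 373400)/373400 = 12.283.
N(t) = K/(1 + A·e^(−rt)) = 4.96×10^6/(1 + 12.283×e^(−0.28×17)).
e^(−4.76) = 0.0085656; denominator = 1 + 12.283×0.0085656 = 1.1052.
N = 4.96×10^6/1.1052 = 4.487817×10^6.

4487817 cells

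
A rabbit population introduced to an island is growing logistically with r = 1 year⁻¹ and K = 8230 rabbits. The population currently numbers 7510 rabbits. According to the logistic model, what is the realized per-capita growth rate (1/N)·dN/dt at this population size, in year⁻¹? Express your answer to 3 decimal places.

0.087 per year

(1/N)·dN/dt = r(1 − N/K) = 1 × (1 − 7510/8230).
= 1 × 0.087485 = 0.087485.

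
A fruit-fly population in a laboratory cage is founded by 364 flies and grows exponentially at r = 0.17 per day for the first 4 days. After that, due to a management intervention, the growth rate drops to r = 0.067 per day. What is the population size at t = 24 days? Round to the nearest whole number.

2744 flies

Phase 1: N(4) = 364·e^(0.17×4) = 364·e^0.68 = 718.491.
Phase 2 runs for 24 − 4 = 20 days at r = 0.067.
N(24) = 718.491·e^(0.067×20) = 718.491·e^1.34 = 2743.95.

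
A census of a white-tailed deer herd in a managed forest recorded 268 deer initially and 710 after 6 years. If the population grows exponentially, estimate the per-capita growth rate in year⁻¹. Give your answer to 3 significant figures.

From N(t) = N₀·e^(rt): e^(r·6) = 710/268 = 2.6493.
r·6 = ln(2.6493) = 0.97428, so r = 0.97428/6 = 0.16238.

0.162 per year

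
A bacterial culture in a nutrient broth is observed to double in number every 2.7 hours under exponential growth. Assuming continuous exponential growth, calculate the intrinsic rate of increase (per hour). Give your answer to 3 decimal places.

0.257 per hour

r = ln(2)/t_d = 0.6931/2.7 = 0.25672.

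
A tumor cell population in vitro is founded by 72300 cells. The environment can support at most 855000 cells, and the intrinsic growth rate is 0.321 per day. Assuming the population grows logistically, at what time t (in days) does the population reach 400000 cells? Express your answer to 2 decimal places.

7.02 days

A = (K − N₀)/N₀ = (855000 − 72300)/72300 = 10.826.
Solve 855000/(1 + 10.826·e^(−0.321t)) = 400000: 1 + 10.826·e^(−0.321t) = 2.1375, so e^(−0.321t) = 0.105074.
−0.321·t = ln(0.105074) = -2.2531, so t = 2.2531/0.321 = 7.019.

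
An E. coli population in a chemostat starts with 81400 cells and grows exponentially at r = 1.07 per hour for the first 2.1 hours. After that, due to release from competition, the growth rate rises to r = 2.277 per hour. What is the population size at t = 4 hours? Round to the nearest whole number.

58260247 cells

Phase 1: N(2.1) = 81400·e^(1.07×2.1) = 81400·e^2.247 = 769988.
Phase 2 runs for 4 − 2.1 = 1.9 hours at r = 2.277.
N(4) = 769988·e^(2.277×1.9) = 769988·e^4.326 = 5.826025×10^7.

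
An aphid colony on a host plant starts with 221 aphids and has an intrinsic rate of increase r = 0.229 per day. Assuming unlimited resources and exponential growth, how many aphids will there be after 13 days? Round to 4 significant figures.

4338 aphids

N(t) = N₀·e^(rt) = 221 × e^(0.229×13) = 221 × e^2.977.
e^2.977 ≈ 19.629, so N ≈ 221 × 19.629 = 4337.97.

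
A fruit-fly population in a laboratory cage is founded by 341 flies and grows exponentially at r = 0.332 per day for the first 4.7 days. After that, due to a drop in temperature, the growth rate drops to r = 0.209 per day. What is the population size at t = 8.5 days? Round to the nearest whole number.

3592 flies

Phase 1: N(4.7) = 341·e^(0.332×4.7) = 341·e^1.56 = 1623.41.
Phase 2 runs for 8.5 − 4.7 = 3.8 days at r = 0.209.
N(8.5) = 1623.41·e^(0.209×3.8) = 1623.41·e^0.7942 = 3592.06.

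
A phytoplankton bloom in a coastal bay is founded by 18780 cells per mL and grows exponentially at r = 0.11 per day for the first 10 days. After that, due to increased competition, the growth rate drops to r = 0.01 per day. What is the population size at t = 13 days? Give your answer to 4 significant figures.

58140 cells per mL

Phase 1: N(10) = 18780·e^(0.11×10) = 18780·e^1.1 = 56418.2.
Phase 2 runs for 13 − 10 = 3 days at r = 0.01.
N(13) = 56418.2·e^(0.01×3) = 56418.2·e^0.03 = 58136.4.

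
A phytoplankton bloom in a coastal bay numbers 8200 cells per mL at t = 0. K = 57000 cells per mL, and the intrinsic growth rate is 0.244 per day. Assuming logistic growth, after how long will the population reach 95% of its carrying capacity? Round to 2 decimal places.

19.38 days

A = (K − N₀)/N₀ = (57000 − 8200)/8200 = 5.9512.
Solve 57000/(1 + 5.9512·e^(−0.244t)) = 54150: 1 + 5.9512·e^(−0.244t) = 1.0526, so e^(−0.244t) = 0.00884383.
−0.244·t = ln(0.00884383) = -4.728, so t = 4.728/0.244 = 19.377.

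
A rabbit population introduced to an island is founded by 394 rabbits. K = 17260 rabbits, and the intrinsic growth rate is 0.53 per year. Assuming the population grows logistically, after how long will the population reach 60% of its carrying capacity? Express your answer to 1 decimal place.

7.9 years

A = (K − N₀)/N₀ = (17260 − 394)/394 = 42.807.
Solve 17260/(1 + 42.807·e^(−0.53t)) = 10356: 1 + 42.807·e^(−0.53t) = 1.6667, so e^(−0.53t) = 0.0155737.
−0.53·t = ln(0.0155737) = -4.1622, so t = 4.1622/0.53 = 7.8531.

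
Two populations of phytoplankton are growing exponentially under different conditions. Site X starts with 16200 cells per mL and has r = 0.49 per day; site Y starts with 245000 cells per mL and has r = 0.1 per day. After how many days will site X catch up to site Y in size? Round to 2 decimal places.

6.96 days

Set 16200·e^(0.49t) = 245000·e^(0.1t).
e^((0.49 − 0.1)t) = 245000/16200 → e^(0.39·t) = 15.123.
0.39·t = ln(15.123) = 2.7162, so t = 2.7162/0.39 = 6.9647.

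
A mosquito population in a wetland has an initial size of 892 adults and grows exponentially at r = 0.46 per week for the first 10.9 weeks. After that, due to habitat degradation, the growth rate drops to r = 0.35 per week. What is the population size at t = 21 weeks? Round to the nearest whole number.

Phase 1: N(10.9) = 892·e^(0.46×10.9) = 892·e^5.014 = 134251.
Phase 2 runs for 21 − 10.9 = 10.1 weeks at r = 0.35.
N(21) = 134251·e^(0.35×10.1) = 134251·e^3.535 = 4.604139×10^6.

4604139 adults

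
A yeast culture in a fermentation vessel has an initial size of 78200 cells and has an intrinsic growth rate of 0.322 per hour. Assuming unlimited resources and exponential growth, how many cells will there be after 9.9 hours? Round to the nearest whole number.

N(t) = N₀·e^(rt) = 78200 × e^(0.322×9.9) = 78200 × e^3.188.
e^3.188 ≈ 24.235, so N ≈ 78200 × 24.235 = 1.895181×10^6.

1895181 cells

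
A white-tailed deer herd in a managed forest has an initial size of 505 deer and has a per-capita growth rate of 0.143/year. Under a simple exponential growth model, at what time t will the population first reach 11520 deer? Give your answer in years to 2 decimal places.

Set N₀·e^(rt) = 11520: e^(0.143·t) = 11520/505 = 22.812.
0.143·t = ln(22.812) = 3.1273, so t = 3.1273/0.143 = 21.869.

21.87 years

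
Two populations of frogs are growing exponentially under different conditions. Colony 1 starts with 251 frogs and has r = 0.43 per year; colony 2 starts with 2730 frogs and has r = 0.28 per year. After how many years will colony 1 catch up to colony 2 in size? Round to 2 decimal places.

15.91 years

Set 251·e^(0.43t) = 2730·e^(0.28t).
e^((0.43 − 0.28)t) = 2730/251 → e^(0.15·t) = 10.876.
0.15·t = ln(10.876) = 2.3866, so t = 2.3866/0.15 = 15.911.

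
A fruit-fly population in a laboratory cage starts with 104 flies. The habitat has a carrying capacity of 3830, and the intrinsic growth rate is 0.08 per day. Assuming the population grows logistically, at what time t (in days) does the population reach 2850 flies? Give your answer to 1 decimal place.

A = (K − N₀)/N₀ = (3830 − 104)/104 = 35.827.
Solve 3830/(1 + 35.827·e^(−0.08t)) = 2850: 1 + 35.827·e^(−0.08t) = 1.3439, so e^(−0.08t) = 0.0095978.
−0.08·t = ln(0.0095978) = -4.6462, so t = 4.6462/0.08 = 58.078.

58.1 days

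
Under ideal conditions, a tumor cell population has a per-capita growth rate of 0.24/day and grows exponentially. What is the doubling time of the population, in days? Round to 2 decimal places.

2.89 days

Doubling time t_d = ln(2)/r = 0.6931/0.24 = 2.8881.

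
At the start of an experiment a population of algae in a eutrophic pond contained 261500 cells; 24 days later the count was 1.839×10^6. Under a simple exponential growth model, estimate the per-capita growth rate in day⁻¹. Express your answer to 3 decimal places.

0.081 per day

From N(t) = N₀·e^(rt): e^(r·24) = 1.839×10^6/261500 = 7.0325.
r·24 = ln(7.0325) = 1.9505, so r = 1.9505/24 = 0.081273.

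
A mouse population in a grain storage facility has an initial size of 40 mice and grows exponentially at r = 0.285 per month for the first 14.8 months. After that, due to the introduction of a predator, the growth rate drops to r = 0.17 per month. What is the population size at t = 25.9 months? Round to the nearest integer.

Phase 1: N(14.8) = 40·e^(0.285×14.8) = 40·e^4.218 = 2715.9.
Phase 2 runs for 25.9 − 14.8 = 11.1 months at r = 0.17.
N(25.9) = 2715.9·e^(0.17×11.1) = 2715.9·e^1.887 = 17923.7.

17924 mice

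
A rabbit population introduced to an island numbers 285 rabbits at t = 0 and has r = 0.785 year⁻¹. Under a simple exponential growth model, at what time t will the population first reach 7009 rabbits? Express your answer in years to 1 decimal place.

4.1 years

Set N₀·e^(rt) = 7009: e^(0.785·t) = 7009/285 = 24.593.
0.785·t = ln(24.593) = 3.2025, so t = 3.2025/0.785 = 4.0796.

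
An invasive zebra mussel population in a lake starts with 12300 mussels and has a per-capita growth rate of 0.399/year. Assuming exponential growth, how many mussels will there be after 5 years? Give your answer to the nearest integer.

N(t) = N₀·e^(rt) = 12300 × e^(0.399×5) = 12300 × e^1.995.
e^1.995 ≈ 7.3522, so N ≈ 12300 × 7.3522 = 90432.1.

90432 mussels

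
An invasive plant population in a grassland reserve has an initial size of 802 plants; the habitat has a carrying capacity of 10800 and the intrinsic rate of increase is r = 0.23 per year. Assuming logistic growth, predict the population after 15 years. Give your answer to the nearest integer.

7738 plants

A = (K − N₀)/N₀ = (10800 − 802)/802 = 12.466.
N(t) = K/(1 + A·e^(−rt)) = 10800/(1 + 12.466×e^(−0.23×15)).
e^(−3.45) = 0.031746; denominator = 1 + 12.466×0.031746 = 1.3958.
N = 10800/1.3958 = 7737.77.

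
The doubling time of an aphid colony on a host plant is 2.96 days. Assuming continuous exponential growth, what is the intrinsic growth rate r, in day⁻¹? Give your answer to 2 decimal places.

r = ln(2)/t_d = 0.6931/2.96 = 0.23417.

0.23 per day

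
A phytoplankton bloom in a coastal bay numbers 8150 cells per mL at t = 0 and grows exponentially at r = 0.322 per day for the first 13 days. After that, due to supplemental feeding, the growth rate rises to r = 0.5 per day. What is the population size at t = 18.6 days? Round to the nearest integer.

Phase 1: N(13) = 8150·e^(0.322×13) = 8150·e^4.186 = 535938.
Phase 2 runs for 18.6 − 13 = 5.6 days at r = 0.5.
N(18.6) = 535938·e^(0.5×5.6) = 535938·e^2.8 = 8.813306×10^6.

8813306 cells per mL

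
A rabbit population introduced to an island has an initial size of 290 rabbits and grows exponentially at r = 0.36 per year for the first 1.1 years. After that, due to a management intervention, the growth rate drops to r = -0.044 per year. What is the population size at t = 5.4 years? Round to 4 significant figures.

Phase 1: N(1.1) = 290·e^(0.36×1.1) = 290·e^0.396 = 430.902.
Phase 2 runs for 5.4 − 1.1 = 4.3 years at r = -0.044.
N(5.4) = 430.902·e^(-0.044×4.3) = 430.902·e^-0.1892 = 356.624.

356.6 rabbits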